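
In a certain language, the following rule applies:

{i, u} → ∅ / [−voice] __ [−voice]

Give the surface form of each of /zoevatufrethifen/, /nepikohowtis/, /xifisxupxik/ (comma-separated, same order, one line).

/zoevatufrethifen/: /u/ is a high vowel flanked by voiceless consonants /t/ and /f/, so it deletes. /i/ is a high vowel flanked by voiceless consonants /h/ and /f/, so it deletes. → [zoevatfrethfen].
/nepikohowtis/: /i/ is a high vowel flanked by voiceless consonants /p/ and /k/, so it deletes. /i/ is a high vowel flanked by voiceless consonants /t/ and /s/, so it deletes. → [nepkohowts].
/xifisxupxik/: /i/ is a high vowel flanked by voiceless consonants /x/ and /f/, so it deletes. /i/ is a high vowel flanked by voiceless consonants /f/ and /s/, so it deletes. /u/ is a high vowel flanked by voiceless consonants /x/ and /p/, so it deletes. /i/ is a high vowel flanked by voiceless consonants /x/ and /k/, so it deletes. → [xfsxpxk].

zoevatfrethfen, nepkohowts, xfsxpxk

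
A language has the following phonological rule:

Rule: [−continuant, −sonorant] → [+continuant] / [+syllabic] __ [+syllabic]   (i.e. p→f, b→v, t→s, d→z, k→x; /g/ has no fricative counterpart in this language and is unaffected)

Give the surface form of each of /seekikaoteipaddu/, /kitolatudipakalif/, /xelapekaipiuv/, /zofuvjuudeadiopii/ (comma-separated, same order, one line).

/seekikaoteipaddu/: /k/ is a stop between vowels /e/ and /i/, so it spirantizes to the fricative [x]. /k/ is a stop between vowels /i/ and /a/, so it spirantizes to the fricative [x]. /t/ is a stop between vowels /o/ and /e/, so it spirantizes to the fricative [s]. /p/ is a stop between vowels /i/ and /a/, so it spirantizes to the fricative [f]. → [seexixaoseifaddu].
/kitolatudipakalif/: /t/ is a stop between vowels /i/ and /o/, so it spirantizes to the fricative [s]. /t/ is a stop between vowels /a/ and /u/, so it spirantizes to the fricative [s]. /d/ is a stop between vowels /u/ and /i/, so it spirantizes to the fricative [z]. /p/ is a stop between vowels /i/ and /a/, so it spirantizes to the fricative [f]. /k/ is a stop between vowels /a/ and /a/, so it spirantizes to the fricative [x]. → [kisolasuzifaxalif].
/xelapekaipiuv/: /p/ is a stop between vowels /a/ and /e/, so it spirantizes to the fricative [f]. /k/ is a stop between vowels /e/ and /a/, so it spirantizes to the fricative [x]. /p/ is a stop between vowels /i/ and /i/, so it spirantizes to the fricative [f]. → [xelafexaifiuv].
/zofuvjuudeadiopii/: /d/ is a stop between vowels /u/ and /e/, so it spirantizes to the fricative [z]. /d/ is a stop between vowels /a/ and /i/, so it spirantizes to the fricative [z]. /p/ is a stop between vowels /o/ and /i/, so it spirantizes to the fricative [f]. → [zofuvjuuzeaziofii].

seexixaoseifaddu, kisolasuzifaxalif, xelafexaifiuv, zofuvjuuzeaziofii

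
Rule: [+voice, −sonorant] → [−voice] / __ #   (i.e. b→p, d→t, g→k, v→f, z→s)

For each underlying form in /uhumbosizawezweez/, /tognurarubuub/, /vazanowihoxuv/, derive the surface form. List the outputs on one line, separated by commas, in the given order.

uhumbosizawezwees, tognurarubuup, vazanowihoxuf

/uhumbosizawezweez/: /z/ is a voiced obstruent in word-final position, so it devoices to [s]. → [uhumbosizawezwees].
/tognurarubuub/: /b/ is a voiced obstruent in word-final position, so it devoices to [p]. → [tognurarubuup].
/vazanowihoxuv/: /v/ is a voiced obstruent in word-final position, so it devoices to [f]. → [vazanowihoxuf].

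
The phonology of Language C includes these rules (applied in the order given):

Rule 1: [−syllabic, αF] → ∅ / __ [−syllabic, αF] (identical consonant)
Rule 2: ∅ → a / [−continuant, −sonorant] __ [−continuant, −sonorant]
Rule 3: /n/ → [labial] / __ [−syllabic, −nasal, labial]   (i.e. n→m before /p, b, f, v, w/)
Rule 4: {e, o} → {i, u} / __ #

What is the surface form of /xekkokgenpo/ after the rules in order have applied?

xekokagempu

Rule 1 (degemination): /kk/ is a geminate; the first /k/ deletes. /xekkokgenpo/ → xekokgenpo.
Rule 2 (stop-cluster a-epenthesis): /k/ and /g/ form a stop–stop cluster, so [a] is inserted between them. /xekokgenpo/ → xekokagenpo.
Rule 3 (nasal place assimilation): /n/ precedes the labial consonant /p/, so it assimilates in place to [m]. /xekokagenpo/ → xekokagempo.
Rule 4 (final vowel raising): /o/ is a mid vowel in word-final position, so it raises to [u]. /xekokagempo/ → xekokagempu.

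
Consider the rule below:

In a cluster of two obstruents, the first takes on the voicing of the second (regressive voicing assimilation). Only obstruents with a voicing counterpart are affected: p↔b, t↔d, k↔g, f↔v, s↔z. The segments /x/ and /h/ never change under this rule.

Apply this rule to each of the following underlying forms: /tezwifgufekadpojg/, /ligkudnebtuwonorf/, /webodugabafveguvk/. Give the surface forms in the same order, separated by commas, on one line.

tezwivgufekatpojg, likkudneptuwonorf, webodugabavvegufk

/tezwifgufekadpojg/: /f/ precedes the voiced obstruent /g/, so it voices to [v] by assimilation. /d/ precedes the voiceless obstruent /p/, so it devoices to [t] by assimilation. → [tezwivgufekatpojg].
/ligkudnebtuwonorf/: /g/ precedes the voiceless obstruent /k/, so it devoices to [k] by assimilation. /b/ precedes the voiceless obstruent /t/, so it devoices to [p] by assimilation. → [likkudneptuwonorf].
/webodugabafveguvk/: /f/ precedes the voiced obstruent /v/, so it voices to [v] by assimilation. /v/ precedes the voiceless obstruent /k/, so it devoices to [f] by assimilation. → [webodugabavvegufk].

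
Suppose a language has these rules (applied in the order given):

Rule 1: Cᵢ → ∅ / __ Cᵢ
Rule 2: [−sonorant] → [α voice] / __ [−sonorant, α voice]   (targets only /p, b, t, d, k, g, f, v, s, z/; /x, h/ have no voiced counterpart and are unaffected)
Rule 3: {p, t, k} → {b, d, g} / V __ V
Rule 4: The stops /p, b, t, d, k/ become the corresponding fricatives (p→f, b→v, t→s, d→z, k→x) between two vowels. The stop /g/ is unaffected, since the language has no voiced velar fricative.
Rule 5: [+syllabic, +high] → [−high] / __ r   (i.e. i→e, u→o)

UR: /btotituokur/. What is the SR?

ptozizuogor

Rule 1 (degemination): no segment meets the environment; /btotituokur/ is unchanged.
Rule 2 (regressive voicing assimilation): /b/ precedes the voiceless obstruent /t/, so it devoices to [p] by assimilation. /btotituokur/ → ptotituokur.
Rule 3 (intervocalic voicing): /t/ is a voiceless stop between vowels /o/ and /i/, so it voices to [d]. /t/ is a voiceless stop between vowels /i/ and /u/, so it voices to [d]. /k/ is a voiceless stop between vowels /o/ and /u/, so it voices to [g]. /ptotituokur/ → ptodiduogur.
Rule 4 (intervocalic spirantization): /d/ is a stop between vowels /o/ and /i/, so it spirantizes to the fricative [z]. /d/ is a stop between vowels /i/ and /u/, so it spirantizes to the fricative [z]. /ptodiduogur/ → ptozizuogur.
Rule 5 (pre-rhotic lowering): /u/ is a high vowel immediately before /r/, so it lowers to [o]. /ptozizuogur/ → ptozizuogor.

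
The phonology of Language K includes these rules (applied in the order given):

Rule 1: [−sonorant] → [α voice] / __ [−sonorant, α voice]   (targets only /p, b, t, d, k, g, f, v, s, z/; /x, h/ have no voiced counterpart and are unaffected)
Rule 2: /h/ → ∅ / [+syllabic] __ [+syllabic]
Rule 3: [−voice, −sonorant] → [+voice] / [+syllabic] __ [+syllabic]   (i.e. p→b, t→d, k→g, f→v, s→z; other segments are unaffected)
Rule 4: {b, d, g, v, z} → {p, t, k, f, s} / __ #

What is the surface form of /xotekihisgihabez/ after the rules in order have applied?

Rule 1 (regressive voicing assimilation): /s/ precedes the voiced obstruent /g/, so it voices to [z] by assimilation. /xotekihisgihabez/ → xotekihizgihabez.
Rule 2 (intervocalic h-deletion): /h/ occurs between vowels /i/ and /i/, so it deletes. /h/ occurs between vowels /i/ and /a/, so it deletes. /xotekihizgihabez/ → xotekiizgiabez.
Rule 3 (intervocalic voicing): /t/ is a voiceless obstruent between vowels /o/ and /e/, so it voices to [d]. /k/ is a voiceless obstruent between vowels /e/ and /i/, so it voices to [g]. /xotekiizgiabez/ → xodegiizgiabez.
Rule 4 (final devoicing): /z/ is a voiced obstruent in word-final position, so it devoices to [s]. /xodegiizgiabez/ → xodegiizgiabes.

xodegiizgiabes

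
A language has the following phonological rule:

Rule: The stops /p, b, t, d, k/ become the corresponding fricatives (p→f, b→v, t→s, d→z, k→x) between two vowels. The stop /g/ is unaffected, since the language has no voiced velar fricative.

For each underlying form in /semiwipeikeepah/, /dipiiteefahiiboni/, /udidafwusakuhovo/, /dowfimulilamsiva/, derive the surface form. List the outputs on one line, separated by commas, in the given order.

/semiwipeikeepah/: /p/ is a stop between vowels /i/ and /e/, so it spirantizes to the fricative [f]. /k/ is a stop between vowels /i/ and /e/, so it spirantizes to the fricative [x]. /p/ is a stop between vowels /e/ and /a/, so it spirantizes to the fricative [f]. → [semiwifeixeefah].
/dipiiteefahiiboni/: /p/ is a stop between vowels /i/ and /i/, so it spirantizes to the fricative [f]. /t/ is a stop between vowels /i/ and /e/, so it spirantizes to the fricative [s]. /b/ is a stop between vowels /i/ and /o/, so it spirantizes to the fricative [v]. → [difiiseefahiivoni].
/udidafwusakuhovo/: /d/ is a stop between vowels /u/ and /i/, so it spirantizes to the fricative [z]. /d/ is a stop between vowels /i/ and /a/, so it spirantizes to the fricative [z]. /k/ is a stop between vowels /a/ and /u/, so it spirantizes to the fricative [x]. → [uzizafwusaxuhovo].
/dowfimulilamsiva/: the rule's environment is not met; surfaces unchanged as [dowfimulilamsiva].

semiwifeixeefah, difiiseefahiivoni, uzizafwusaxuhovo, dowfimulilamsiva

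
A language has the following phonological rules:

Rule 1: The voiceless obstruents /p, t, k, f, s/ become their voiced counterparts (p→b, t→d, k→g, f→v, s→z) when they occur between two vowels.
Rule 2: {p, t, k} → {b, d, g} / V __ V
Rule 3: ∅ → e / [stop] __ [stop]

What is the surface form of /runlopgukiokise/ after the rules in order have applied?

Rule 1 (intervocalic voicing): /k/ is a voiceless obstruent between vowels /u/ and /i/, so it voices to [g]. /k/ is a voiceless obstruent between vowels /o/ and /i/, so it voices to [g]. /s/ is a voiceless obstruent between vowels /i/ and /e/, so it voices to [z]. /runlopgukiokise/ → runlopgugiogize.
Rule 2 (intervocalic voicing): no segment meets the environment; /runlopgugiogize/ is unchanged.
Rule 3 (stop-cluster e-epenthesis): /p/ and /g/ form a stop–stop cluster, so [e] is inserted between them. /runlopgugiogize/ → runlopegugiogize.

runlopegugiogize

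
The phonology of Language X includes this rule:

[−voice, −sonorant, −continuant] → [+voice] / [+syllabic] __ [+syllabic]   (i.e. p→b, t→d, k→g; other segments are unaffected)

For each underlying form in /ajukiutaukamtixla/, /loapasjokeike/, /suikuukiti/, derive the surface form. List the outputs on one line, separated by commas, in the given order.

ajugiudaugamtixla, loabasjogeige, suiguugidi

/ajukiutaukamtixla/: /k/ is a voiceless stop between vowels /u/ and /i/, so it voices to [g]. /t/ is a voiceless stop between vowels /u/ and /a/, so it voices to [d]. /k/ is a voiceless stop between vowels /u/ and /a/, so it voices to [g]. → [ajugiudaugamtixla].
/loapasjokeike/: /p/ is a voiceless stop between vowels /a/ and /a/, so it voices to [b]. /k/ is a voiceless stop between vowels /o/ and /e/, so it voices to [g]. /k/ is a voiceless stop between vowels /i/ and /e/, so it voices to [g]. → [loabasjogeige].
/suikuukiti/: /k/ is a voiceless stop between vowels /i/ and /u/, so it voices to [g]. /k/ is a voiceless stop between vowels /u/ and /i/, so it voices to [g]. /t/ is a voiceless stop between vowels /i/ and /i/, so it voices to [d]. → [suiguugidi].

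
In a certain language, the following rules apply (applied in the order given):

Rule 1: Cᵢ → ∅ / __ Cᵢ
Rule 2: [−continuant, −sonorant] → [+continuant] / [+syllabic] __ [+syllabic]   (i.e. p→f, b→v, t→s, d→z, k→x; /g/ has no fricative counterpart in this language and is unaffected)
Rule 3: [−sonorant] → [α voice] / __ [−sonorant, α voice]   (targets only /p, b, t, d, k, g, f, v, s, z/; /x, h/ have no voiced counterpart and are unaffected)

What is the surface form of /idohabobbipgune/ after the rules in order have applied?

izohavovibgune

Rule 1 (degemination): /bb/ is a geminate; the first /b/ deletes. /idohabobbipgune/ → idohabobipgune.
Rule 2 (intervocalic spirantization): /d/ is a stop between vowels /i/ and /o/, so it spirantizes to the fricative [z]. /b/ is a stop between vowels /a/ and /o/, so it spirantizes to the fricative [v]. /b/ is a stop between vowels /o/ and /i/, so it spirantizes to the fricative [v]. /idohabobipgune/ → izohavovipgune.
Rule 3 (regressive voicing assimilation): /p/ precedes the voiced obstruent /g/, so it voices to [b] by assimilation. /izohavovipgune/ → izohavovibgune.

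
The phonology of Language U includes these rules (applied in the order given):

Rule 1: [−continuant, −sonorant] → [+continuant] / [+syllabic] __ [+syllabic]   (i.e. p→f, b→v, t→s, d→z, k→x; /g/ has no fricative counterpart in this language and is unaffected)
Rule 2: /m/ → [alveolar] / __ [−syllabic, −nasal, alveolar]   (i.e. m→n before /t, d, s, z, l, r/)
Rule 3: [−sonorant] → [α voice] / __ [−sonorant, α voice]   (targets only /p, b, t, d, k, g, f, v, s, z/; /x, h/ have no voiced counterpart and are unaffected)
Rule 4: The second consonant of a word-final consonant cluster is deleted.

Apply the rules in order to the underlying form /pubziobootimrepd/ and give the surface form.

Rule 1 (intervocalic spirantization): /b/ is a stop between vowels /o/ and /o/, so it spirantizes to the fricative [v]. /t/ is a stop between vowels /o/ and /i/, so it spirantizes to the fricative [s]. /pubziobootimrepd/ → pubziovoosimrepd.
Rule 2 (nasal place assimilation): /m/ precedes the alveolar consonant /r/, so it assimilates in place to [n]. /pubziovoosimrepd/ → pubziovoosinrepd.
Rule 3 (regressive voicing assimilation): /p/ precedes the voiced obstruent /d/, so it voices to [b] by assimilation. /pubziovoosinrepd/ → pubziovoosinrebd.
Rule 4 (final cluster simplification): /d/ is the second consonant of a word-final cluster /bd/, so it deletes. /pubziovoosinrebd/ → pubziovoosinreb.

pubziovoosinreb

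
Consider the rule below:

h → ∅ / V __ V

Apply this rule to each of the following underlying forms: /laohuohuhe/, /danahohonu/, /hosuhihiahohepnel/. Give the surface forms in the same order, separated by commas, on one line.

laououe, danaoonu, hosuiiaoepnel

/laohuohuhe/: /h/ occurs between vowels /o/ and /u/, so it deletes. /h/ occurs between vowels /o/ and /u/, so it deletes. /h/ occurs between vowels /u/ and /e/, so it deletes. → [laououe].
/danahohonu/: /h/ occurs between vowels /a/ and /o/, so it deletes. /h/ occurs between vowels /o/ and /o/, so it deletes. → [danaoonu].
/hosuhihiahohepnel/: /h/ occurs between vowels /u/ and /i/, so it deletes. /h/ occurs between vowels /i/ and /i/, so it deletes. /h/ occurs between vowels /a/ and /o/, so it deletes. /h/ occurs between vowels /o/ and /e/, so it deletes. → [hosuiiaoepnel].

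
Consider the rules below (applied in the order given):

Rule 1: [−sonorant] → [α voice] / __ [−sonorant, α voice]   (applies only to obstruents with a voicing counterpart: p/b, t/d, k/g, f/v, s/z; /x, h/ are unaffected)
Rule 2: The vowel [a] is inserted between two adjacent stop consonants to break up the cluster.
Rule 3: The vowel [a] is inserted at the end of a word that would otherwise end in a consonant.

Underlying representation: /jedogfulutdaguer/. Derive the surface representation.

jedokfuludadaguera

Rule 1 (regressive voicing assimilation): /g/ precedes the voiceless obstruent /f/, so it devoices to [k] by assimilation. /t/ precedes the voiced obstruent /d/, so it voices to [d] by assimilation. /jedogfulutdaguer/ → jedokfuluddaguer.
Rule 2 (stop-cluster a-epenthesis): /d/ and /d/ form a stop–stop cluster, so [a] is inserted between them. /jedokfuluddaguer/ → jedokfuludadaguer.
Rule 3 (final a-epenthesis): the form ends in the consonant /r/, so [a] is inserted word-finally. /jedokfuludadaguer/ → jedokfuludadaguera.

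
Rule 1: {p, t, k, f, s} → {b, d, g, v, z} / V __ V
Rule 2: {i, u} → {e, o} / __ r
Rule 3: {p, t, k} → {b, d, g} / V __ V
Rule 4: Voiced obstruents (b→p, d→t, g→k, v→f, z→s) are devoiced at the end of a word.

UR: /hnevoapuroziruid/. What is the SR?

hnevoaborozeruit

Rule 1 (intervocalic voicing): /p/ is a voiceless obstruent between vowels /a/ and /u/, so it voices to [b]. /hnevoapuroziruid/ → hnevoaburoziruid.
Rule 2 (pre-rhotic lowering): /u/ is a high vowel immediately before /r/, so it lowers to [o]. /i/ is a high vowel immediately before /r/, so it lowers to [e]. /hnevoaburoziruid/ → hnevoaborozeruid.
Rule 3 (intervocalic voicing): no segment meets the environment; /hnevoaborozeruid/ is unchanged.
Rule 4 (final devoicing): /d/ is a voiced obstruent in word-final position, so it devoices to [t]. /hnevoaborozeruid/ → hnevoaborozeruit.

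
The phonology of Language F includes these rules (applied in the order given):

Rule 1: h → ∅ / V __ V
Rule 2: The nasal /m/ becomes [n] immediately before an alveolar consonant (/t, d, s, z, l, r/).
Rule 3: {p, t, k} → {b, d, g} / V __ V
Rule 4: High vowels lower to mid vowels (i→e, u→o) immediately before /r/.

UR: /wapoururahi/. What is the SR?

Rule 1 (intervocalic h-deletion): /h/ occurs between vowels /a/ and /i/, so it deletes. /wapoururahi/ → wapoururai.
Rule 2 (nasal place assimilation): no segment meets the environment; /wapoururai/ is unchanged.
Rule 3 (intervocalic voicing): /p/ is a voiceless stop between vowels /a/ and /o/, so it voices to [b]. /wapoururai/ → waboururai.
Rule 4 (pre-rhotic lowering): /u/ is a high vowel immediately before /r/, so it lowers to [o]. /u/ is a high vowel immediately before /r/, so it lowers to [o]. /waboururai/ → waboororai.

waboororai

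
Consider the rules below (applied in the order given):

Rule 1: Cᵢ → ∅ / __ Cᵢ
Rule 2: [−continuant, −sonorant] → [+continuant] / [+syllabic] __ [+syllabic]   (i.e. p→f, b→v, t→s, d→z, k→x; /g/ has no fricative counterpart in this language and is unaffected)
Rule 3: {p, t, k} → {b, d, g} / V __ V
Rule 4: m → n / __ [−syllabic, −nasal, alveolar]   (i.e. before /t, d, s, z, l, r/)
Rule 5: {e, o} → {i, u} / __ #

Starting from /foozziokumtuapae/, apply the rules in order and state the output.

Rule 1 (degemination): /zz/ is a geminate; the first /z/ deletes. /foozziokumtuapae/ → fooziokumtuapae.
Rule 2 (intervocalic spirantization): /k/ is a stop between vowels /o/ and /u/, so it spirantizes to the fricative [x]. /p/ is a stop between vowels /a/ and /a/, so it spirantizes to the fricative [f]. /fooziokumtuapae/ → foozioxumtuafae.
Rule 3 (intervocalic voicing): no segment meets the environment; /foozioxumtuafae/ is unchanged.
Rule 4 (nasal place assimilation): /m/ precedes the alveolar consonant /t/, so it assimilates in place to [n]. /foozioxumtuafae/ → foozioxuntuafae.
Rule 5 (final vowel raising): /e/ is a mid vowel in word-final position, so it raises to [i]. /foozioxuntuafae/ → foozioxuntuafai.

foozioxuntuafai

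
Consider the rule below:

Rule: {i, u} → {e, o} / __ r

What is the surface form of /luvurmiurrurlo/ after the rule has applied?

luvormiorrorlo

/u/ is a high vowel immediately before /r/, so it lowers to [o].
/u/ is a high vowel immediately before /r/, so it lowers to [o].
/u/ is a high vowel immediately before /r/, so it lowers to [o].
Surface form: [luvormiorrorlo].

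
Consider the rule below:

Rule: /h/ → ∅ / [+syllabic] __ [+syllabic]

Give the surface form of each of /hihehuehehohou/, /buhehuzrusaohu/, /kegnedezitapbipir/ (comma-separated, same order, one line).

hieueeoou, bueuzrusaou, kegnedezitapbipir

/hihehuehehohou/: /h/ occurs between vowels /i/ and /e/, so it deletes. /h/ occurs between vowels /e/ and /u/, so it deletes. /h/ occurs between vowels /e/ and /e/, so it deletes. /h/ occurs between vowels /e/ and /o/, so it deletes. /h/ occurs between vowels /o/ and /o/, so it deletes. → [hieueeoou].
/buhehuzrusaohu/: /h/ occurs between vowels /u/ and /e/, so it deletes. /h/ occurs between vowels /e/ and /u/, so it deletes. /h/ occurs between vowels /o/ and /u/, so it deletes. → [bueuzrusaou].
/kegnedezitapbipir/: the rule's environment is not met; surfaces unchanged as [kegnedezitapbipir].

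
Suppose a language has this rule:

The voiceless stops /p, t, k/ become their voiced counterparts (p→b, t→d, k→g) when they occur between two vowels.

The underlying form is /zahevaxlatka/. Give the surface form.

No segment of /zahevaxlatka/ meets the structural description of the rule, so the form surfaces unchanged.

zahevaxlatka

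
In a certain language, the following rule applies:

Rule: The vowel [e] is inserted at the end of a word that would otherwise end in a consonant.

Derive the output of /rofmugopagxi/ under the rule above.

rofmugopagxi

No segment of /rofmugopagxi/ meets the structural description of the rule, so the form surfaces unchanged.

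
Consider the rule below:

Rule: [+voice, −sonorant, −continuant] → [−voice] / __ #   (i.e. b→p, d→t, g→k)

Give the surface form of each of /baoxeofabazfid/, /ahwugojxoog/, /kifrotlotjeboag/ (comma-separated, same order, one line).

/baoxeofabazfid/: /d/ is a voiced stop in word-final position, so it devoices to [t]. → [baoxeofabazfit].
/ahwugojxoog/: /g/ is a voiced stop in word-final position, so it devoices to [k]. → [ahwugojxook].
/kifrotlotjeboag/: /g/ is a voiced stop in word-final position, so it devoices to [k]. → [kifrotlotjeboak].

baoxeofabazfit, ahwugojxook, kifrotlotjeboak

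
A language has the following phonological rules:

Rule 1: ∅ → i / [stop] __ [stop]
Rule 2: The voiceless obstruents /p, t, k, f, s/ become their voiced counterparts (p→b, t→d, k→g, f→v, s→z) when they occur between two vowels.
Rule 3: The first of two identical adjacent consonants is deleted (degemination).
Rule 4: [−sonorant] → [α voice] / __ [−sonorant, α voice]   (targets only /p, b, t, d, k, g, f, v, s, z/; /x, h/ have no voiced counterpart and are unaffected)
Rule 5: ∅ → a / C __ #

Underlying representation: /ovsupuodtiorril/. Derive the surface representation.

Rule 1 (stop-cluster i-epenthesis): /d/ and /t/ form a stop–stop cluster, so [i] is inserted between them. /ovsupuodtiorril/ → ovsupuoditiorril.
Rule 2 (intervocalic voicing): /p/ is a voiceless obstruent between vowels /u/ and /u/, so it voices to [b]. /t/ is a voiceless obstruent between vowels /i/ and /i/, so it voices to [d]. /ovsupuoditiorril/ → ovsubuodidiorril.
Rule 3 (degemination): /rr/ is a geminate; the first /r/ deletes. /ovsubuodidiorril/ → ovsubuodidioril.
Rule 4 (regressive voicing assimilation): /v/ precedes the voiceless obstruent /s/, so it devoices to [f] by assimilation. /ovsubuodidioril/ → ofsubuodidioril.
Rule 5 (final a-epenthesis): the form ends in the consonant /l/, so [a] is inserted word-finally. /ofsubuodidioril/ → ofsubuodidiorila.

ofsubuodidiorila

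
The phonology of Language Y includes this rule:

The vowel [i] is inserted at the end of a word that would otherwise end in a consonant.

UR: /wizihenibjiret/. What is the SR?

wizihenibjireti

the form ends in the consonant /t/, so [i] is inserted word-finally.
Surface form: [wizihenibjireti].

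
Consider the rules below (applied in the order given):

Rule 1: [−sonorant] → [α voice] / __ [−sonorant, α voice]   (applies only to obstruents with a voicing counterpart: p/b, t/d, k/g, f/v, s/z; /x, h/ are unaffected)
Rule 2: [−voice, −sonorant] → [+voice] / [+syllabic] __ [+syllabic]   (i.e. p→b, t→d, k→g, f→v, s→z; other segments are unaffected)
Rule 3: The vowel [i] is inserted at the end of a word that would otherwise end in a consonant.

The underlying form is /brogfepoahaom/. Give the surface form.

Rule 1 (regressive voicing assimilation): /g/ precedes the voiceless obstruent /f/, so it devoices to [k] by assimilation. /brogfepoahaom/ → brokfepoahaom.
Rule 2 (intervocalic voicing): /p/ is a voiceless obstruent between vowels /e/ and /o/, so it voices to [b]. /brokfepoahaom/ → brokfeboahaom.
Rule 3 (final i-epenthesis): the form ends in the consonant /m/, so [i] is inserted word-finally. /brokfeboahaom/ → brokfeboahaomi.

brokfeboahaomi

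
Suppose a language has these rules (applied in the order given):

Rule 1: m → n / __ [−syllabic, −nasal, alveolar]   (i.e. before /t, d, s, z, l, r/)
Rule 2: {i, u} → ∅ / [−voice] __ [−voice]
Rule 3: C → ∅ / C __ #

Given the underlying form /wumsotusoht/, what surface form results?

wunsotsoh

Rule 1 (nasal place assimilation): /m/ precedes the alveolar consonant /s/, so it assimilates in place to [n]. /wumsotusoht/ → wunsotusoht.
Rule 2 (high vowel syncope): /u/ is a high vowel flanked by voiceless consonants /t/ and /s/, so it deletes. /wunsotusoht/ → wunsotsoht.
Rule 3 (final cluster simplification): /t/ is the second consonant of a word-final cluster /ht/, so it deletes. /wunsotsoht/ → wunsotsoh.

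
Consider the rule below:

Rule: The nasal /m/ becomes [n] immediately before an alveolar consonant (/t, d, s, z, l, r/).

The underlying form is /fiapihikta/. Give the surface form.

No segment of /fiapihikta/ meets the structural description of the rule, so the form surfaces unchanged.

fiapihikta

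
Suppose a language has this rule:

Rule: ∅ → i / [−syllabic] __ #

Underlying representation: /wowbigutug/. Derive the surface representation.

wowbigutugi

the form ends in the consonant /g/, so [i] is inserted word-finally.
Surface form: [wowbigutugi].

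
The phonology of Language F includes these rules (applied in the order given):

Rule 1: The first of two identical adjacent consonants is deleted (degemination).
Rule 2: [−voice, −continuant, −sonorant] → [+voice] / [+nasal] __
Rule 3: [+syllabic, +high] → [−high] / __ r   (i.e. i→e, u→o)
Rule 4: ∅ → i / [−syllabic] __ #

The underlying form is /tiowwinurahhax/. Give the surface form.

Rule 1 (degemination): /ww/ is a geminate; the first /w/ deletes. /hh/ is a geminate; the first /h/ deletes. /tiowwinurahhax/ → tiowinurahax.
Rule 2 (post-nasal voicing): no segment meets the environment; /tiowinurahax/ is unchanged.
Rule 3 (pre-rhotic lowering): /u/ is a high vowel immediately before /r/, so it lowers to [o]. /tiowinurahax/ → tiowinorahax.
Rule 4 (final i-epenthesis): the form ends in the consonant /x/, so [i] is inserted word-finally. /tiowinorahax/ → tiowinorahaxi.

tiowinorahaxi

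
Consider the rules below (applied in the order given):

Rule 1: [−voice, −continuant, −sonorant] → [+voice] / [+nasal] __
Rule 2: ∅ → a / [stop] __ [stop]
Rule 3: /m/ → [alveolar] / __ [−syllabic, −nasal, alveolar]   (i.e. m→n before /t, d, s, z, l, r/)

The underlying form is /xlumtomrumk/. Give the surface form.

Rule 1 (post-nasal voicing): /t/ is a voiceless stop immediately after the nasal /m/, so it voices to [d]. /k/ is a voiceless stop immediately after the nasal /m/, so it voices to [g]. /xlumtomrumk/ → xlumdomrumg.
Rule 2 (stop-cluster a-epenthesis): no segment meets the environment; /xlumdomrumg/ is unchanged.
Rule 3 (nasal place assimilation): /m/ precedes the alveolar consonant /d/, so it assimilates in place to [n]. /m/ precedes the alveolar consonant /r/, so it assimilates in place to [n]. /xlumdomrumg/ → xlundonrumg.

xlundonrumg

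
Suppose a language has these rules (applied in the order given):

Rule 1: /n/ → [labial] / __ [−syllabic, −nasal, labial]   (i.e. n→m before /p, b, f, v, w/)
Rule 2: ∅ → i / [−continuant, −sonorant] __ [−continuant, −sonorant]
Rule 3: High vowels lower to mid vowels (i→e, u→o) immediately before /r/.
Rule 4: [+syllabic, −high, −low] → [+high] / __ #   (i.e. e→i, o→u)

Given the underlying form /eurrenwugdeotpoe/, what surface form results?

eorremwugideotipoi

Rule 1 (nasal place assimilation): /n/ precedes the labial consonant /w/, so it assimilates in place to [m]. /eurrenwugdeotpoe/ → eurremwugdeotpoe.
Rule 2 (stop-cluster i-epenthesis): /g/ and /d/ form a stop–stop cluster, so [i] is inserted between them. /t/ and /p/ form a stop–stop cluster, so [i] is inserted between them. /eurremwugdeotpoe/ → eurremwugideotipoe.
Rule 3 (pre-rhotic lowering): /u/ is a high vowel immediately before /r/, so it lowers to [o]. /eurremwugideotipoe/ → eorremwugideotipoe.
Rule 4 (final vowel raising): /e/ is a mid vowel in word-final position, so it raises to [i]. /eorremwugideotipoe/ → eorremwugideotipoi.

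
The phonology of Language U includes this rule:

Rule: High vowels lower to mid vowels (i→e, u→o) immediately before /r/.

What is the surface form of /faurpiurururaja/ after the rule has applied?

faorpiorororaja

/u/ is a high vowel immediately before /r/, so it lowers to [o].
/u/ is a high vowel immediately before /r/, so it lowers to [o].
/u/ is a high vowel immediately before /r/, so it lowers to [o].
/u/ is a high vowel immediately before /r/, so it lowers to [o].
The other instance of /i/ does not occur in the required environment and remains unchanged.
Surface form: [faorpiorororaja].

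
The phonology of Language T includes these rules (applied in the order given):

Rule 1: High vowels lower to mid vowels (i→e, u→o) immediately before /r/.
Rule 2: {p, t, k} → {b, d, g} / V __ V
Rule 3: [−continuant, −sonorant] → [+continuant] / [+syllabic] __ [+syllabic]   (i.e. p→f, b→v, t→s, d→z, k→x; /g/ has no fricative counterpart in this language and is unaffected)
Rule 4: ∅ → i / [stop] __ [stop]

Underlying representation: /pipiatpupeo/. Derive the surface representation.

piviatipuveo

Rule 1 (pre-rhotic lowering): no segment meets the environment; /pipiatpupeo/ is unchanged.
Rule 2 (intervocalic voicing): /p/ is a voiceless stop between vowels /i/ and /i/, so it voices to [b]. /p/ is a voiceless stop between vowels /u/ and /e/, so it voices to [b]. /pipiatpupeo/ → pibiatpubeo.
Rule 3 (intervocalic spirantization): /b/ is a stop between vowels /i/ and /i/, so it spirantizes to the fricative [v]. /b/ is a stop between vowels /u/ and /e/, so it spirantizes to the fricative [v]. /pibiatpubeo/ → piviatpuveo.
Rule 4 (stop-cluster i-epenthesis): /t/ and /p/ form a stop–stop cluster, so [i] is inserted between them. /piviatpuveo/ → piviatipuveo.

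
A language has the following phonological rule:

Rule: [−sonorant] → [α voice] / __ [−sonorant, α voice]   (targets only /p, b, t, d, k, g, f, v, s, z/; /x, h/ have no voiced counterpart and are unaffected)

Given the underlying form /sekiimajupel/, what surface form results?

No segment of /sekiimajupel/ meets the structural description of the rule, so the form surfaces unchanged.

sekiimajupel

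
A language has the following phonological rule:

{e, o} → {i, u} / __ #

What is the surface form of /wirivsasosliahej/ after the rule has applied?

No segment of /wirivsasosliahej/ meets the structural description of the rule, so the form surfaces unchanged.

wirivsasosliahej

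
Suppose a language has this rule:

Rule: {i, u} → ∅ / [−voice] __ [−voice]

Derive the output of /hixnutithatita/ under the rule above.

hxnutthatta

/i/ is a high vowel flanked by voiceless consonants /h/ and /x/, so it deletes.
/i/ is a high vowel flanked by voiceless consonants /t/ and /t/, so it deletes.
/i/ is a high vowel flanked by voiceless consonants /t/ and /t/, so it deletes.
The other instance of /u/ does not occur in the required environment and remains unchanged.
Surface form: [hxnutthatta].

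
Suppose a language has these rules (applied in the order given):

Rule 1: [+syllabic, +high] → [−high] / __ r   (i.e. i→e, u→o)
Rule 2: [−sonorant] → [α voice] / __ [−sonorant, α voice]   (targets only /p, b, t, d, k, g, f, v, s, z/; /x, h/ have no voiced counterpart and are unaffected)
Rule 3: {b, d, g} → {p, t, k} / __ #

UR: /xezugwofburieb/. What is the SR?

xezugwovboriep

Rule 1 (pre-rhotic lowering): /u/ is a high vowel immediately before /r/, so it lowers to [o]. /xezugwofburieb/ → xezugwofborieb.
Rule 2 (regressive voicing assimilation): /f/ precedes the voiced obstruent /b/, so it voices to [v] by assimilation. /xezugwofborieb/ → xezugwovborieb.
Rule 3 (final devoicing): /b/ is a voiced stop in word-final position, so it devoices to [p]. /xezugwovborieb/ → xezugwovboriep.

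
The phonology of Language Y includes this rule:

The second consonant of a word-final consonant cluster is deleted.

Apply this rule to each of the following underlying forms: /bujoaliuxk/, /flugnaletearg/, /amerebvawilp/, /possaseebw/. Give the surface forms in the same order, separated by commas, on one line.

/bujoaliuxk/: /k/ is the second consonant of a word-final cluster /xk/, so it deletes. → [bujoaliux].
/flugnaletearg/: /g/ is the second consonant of a word-final cluster /rg/, so it deletes. → [flugnaletear].
/amerebvawilp/: /p/ is the second consonant of a word-final cluster /lp/, so it deletes. → [amerebvawil].
/possaseebw/: /w/ is the second consonant of a word-final cluster /bw/, so it deletes. → [possaseeb].

bujoaliux, flugnaletear, amerebvawil, possaseeb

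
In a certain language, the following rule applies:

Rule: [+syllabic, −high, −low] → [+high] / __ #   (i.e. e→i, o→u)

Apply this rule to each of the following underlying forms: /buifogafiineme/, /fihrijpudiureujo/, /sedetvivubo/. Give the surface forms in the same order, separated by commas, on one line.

buifogafiinemi, fihrijpudiureuju, sedetvivubu

/buifogafiineme/: /e/ is a mid vowel in word-final position, so it raises to [i]. → [buifogafiinemi].
/fihrijpudiureujo/: /o/ is a mid vowel in word-final position, so it raises to [u]. → [fihrijpudiureuju].
/sedetvivubo/: /o/ is a mid vowel in word-final position, so it raises to [u]. → [sedetvivubu].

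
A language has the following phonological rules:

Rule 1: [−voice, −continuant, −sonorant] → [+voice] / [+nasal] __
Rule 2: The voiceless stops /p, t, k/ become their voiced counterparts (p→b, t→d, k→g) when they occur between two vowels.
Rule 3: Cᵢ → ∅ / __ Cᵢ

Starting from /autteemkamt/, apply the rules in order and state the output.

auteemgamd

Rule 1 (post-nasal voicing): /k/ is a voiceless stop immediately after the nasal /m/, so it voices to [g]. /t/ is a voiceless stop immediately after the nasal /m/, so it voices to [d]. /autteemkamt/ → autteemgamd.
Rule 2 (intervocalic voicing): no segment meets the environment; /autteemgamd/ is unchanged.
Rule 3 (degemination): /tt/ is a geminate; the first /t/ deletes. /autteemgamd/ → auteemgamd.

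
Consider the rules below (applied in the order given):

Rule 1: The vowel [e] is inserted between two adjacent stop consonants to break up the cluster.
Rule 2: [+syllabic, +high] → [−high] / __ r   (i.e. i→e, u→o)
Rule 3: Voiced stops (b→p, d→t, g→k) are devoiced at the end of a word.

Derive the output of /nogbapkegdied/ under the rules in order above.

Rule 1 (stop-cluster e-epenthesis): /g/ and /b/ form a stop–stop cluster, so [e] is inserted between them. /p/ and /k/ form a stop–stop cluster, so [e] is inserted between them. /g/ and /d/ form a stop–stop cluster, so [e] is inserted between them. /nogbapkegdied/ → nogebapekegedied.
Rule 2 (pre-rhotic lowering): no segment meets the environment; /nogebapekegedied/ is unchanged.
Rule 3 (final devoicing): /d/ is a voiced stop in word-final position, so it devoices to [t]. /nogebapekegedied/ → nogebapekegediet.

nogebapekegediet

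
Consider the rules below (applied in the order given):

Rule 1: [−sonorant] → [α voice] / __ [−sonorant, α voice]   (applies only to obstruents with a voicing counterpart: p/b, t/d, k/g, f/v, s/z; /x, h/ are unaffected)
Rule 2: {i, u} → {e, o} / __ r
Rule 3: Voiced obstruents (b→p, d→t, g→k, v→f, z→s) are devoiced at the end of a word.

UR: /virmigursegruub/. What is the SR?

Rule 1 (regressive voicing assimilation): no segment meets the environment; /virmigursegruub/ is unchanged.
Rule 2 (pre-rhotic lowering): /i/ is a high vowel immediately before /r/, so it lowers to [e]. /u/ is a high vowel immediately before /r/, so it lowers to [o]. /virmigursegruub/ → vermigorsegruub.
Rule 3 (final devoicing): /b/ is a voiced obstruent in word-final position, so it devoices to [p]. /vermigorsegruub/ → vermigorsegruup.

vermigorsegruup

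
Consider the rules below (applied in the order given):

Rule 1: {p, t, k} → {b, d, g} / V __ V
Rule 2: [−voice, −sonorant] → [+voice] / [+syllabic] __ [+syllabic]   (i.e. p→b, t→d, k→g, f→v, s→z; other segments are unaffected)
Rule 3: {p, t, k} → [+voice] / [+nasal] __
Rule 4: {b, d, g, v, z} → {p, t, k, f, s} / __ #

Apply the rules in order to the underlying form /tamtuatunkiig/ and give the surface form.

Rule 1 (intervocalic voicing): /t/ is a voiceless stop between vowels /a/ and /u/, so it voices to [d]. /tamtuatunkiig/ → tamtuadunkiig.
Rule 2 (intervocalic voicing): no segment meets the environment; /tamtuadunkiig/ is unchanged.
Rule 3 (post-nasal voicing): /t/ is a voiceless stop immediately after the nasal /m/, so it voices to [d]. /k/ is a voiceless stop immediately after the nasal /n/, so it voices to [g]. /tamtuadunkiig/ → tamduadungiig.
Rule 4 (final devoicing): /g/ is a voiced obstruent in word-final position, so it devoices to [k]. /tamduadungiig/ → tamduadungiik.

tamduadungiik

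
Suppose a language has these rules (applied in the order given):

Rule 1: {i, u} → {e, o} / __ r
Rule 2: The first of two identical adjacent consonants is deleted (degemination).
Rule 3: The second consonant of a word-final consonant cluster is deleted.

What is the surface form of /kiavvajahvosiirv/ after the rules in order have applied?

kiavajahvosier

Rule 1 (pre-rhotic lowering): /i/ is a high vowel immediately before /r/, so it lowers to [e]. /kiavvajahvosiirv/ → kiavvajahvosierv.
Rule 2 (degemination): /vv/ is a geminate; the first /v/ deletes. /kiavvajahvosierv/ → kiavajahvosierv.
Rule 3 (final cluster simplification): /v/ is the second consonant of a word-final cluster /rv/, so it deletes. /kiavajahvosierv/ → kiavajahvosier.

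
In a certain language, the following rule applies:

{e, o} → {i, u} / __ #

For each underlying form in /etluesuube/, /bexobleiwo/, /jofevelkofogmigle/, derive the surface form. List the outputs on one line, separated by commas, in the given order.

etluesuubi, bexobleiwu, jofevelkofogmigli

/etluesuube/: /e/ is a mid vowel in word-final position, so it raises to [i]. → [etluesuubi].
/bexobleiwo/: /o/ is a mid vowel in word-final position, so it raises to [u]. → [bexobleiwu].
/jofevelkofogmigle/: /e/ is a mid vowel in word-final position, so it raises to [i]. → [jofevelkofogmigli].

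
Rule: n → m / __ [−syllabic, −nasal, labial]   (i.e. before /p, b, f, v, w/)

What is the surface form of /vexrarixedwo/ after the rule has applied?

vexrarixedwo

No segment of /vexrarixedwo/ meets the structural description of the rule, so the form surfaces unchanged.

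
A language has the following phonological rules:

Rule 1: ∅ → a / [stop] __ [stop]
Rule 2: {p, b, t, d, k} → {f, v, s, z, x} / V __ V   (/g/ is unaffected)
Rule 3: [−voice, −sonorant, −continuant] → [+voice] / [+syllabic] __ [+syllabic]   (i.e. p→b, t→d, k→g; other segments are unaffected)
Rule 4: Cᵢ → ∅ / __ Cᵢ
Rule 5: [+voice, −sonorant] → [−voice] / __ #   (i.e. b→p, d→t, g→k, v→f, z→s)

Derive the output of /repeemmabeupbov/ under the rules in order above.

Rule 1 (stop-cluster a-epenthesis): /p/ and /b/ form a stop–stop cluster, so [a] is inserted between them. /repeemmabeupbov/ → repeemmabeupabov.
Rule 2 (intervocalic spirantization): /p/ is a stop between vowels /e/ and /e/, so it spirantizes to the fricative [f]. /b/ is a stop between vowels /a/ and /e/, so it spirantizes to the fricative [v]. /p/ is a stop between vowels /u/ and /a/, so it spirantizes to the fricative [f]. /b/ is a stop between vowels /a/ and /o/, so it spirantizes to the fricative [v]. /repeemmabeupabov/ → refeemmaveufavov.
Rule 3 (intervocalic voicing): no segment meets the environment; /refeemmaveufavov/ is unchanged.
Rule 4 (degemination): /mm/ is a geminate; the first /m/ deletes. /refeemmaveufavov/ → refeemaveufavov.
Rule 5 (final devoicing): /v/ is a voiced obstruent in word-final position, so it devoices to [f]. /refeemaveufavov/ → refeemaveufavof.

refeemaveufavof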